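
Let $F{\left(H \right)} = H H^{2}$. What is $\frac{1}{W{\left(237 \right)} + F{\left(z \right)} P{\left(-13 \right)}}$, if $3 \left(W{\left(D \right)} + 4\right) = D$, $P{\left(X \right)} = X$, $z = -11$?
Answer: $\frac{1}{17378} \approx 5.7544 \cdot 10^{-5}$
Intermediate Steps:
$F{\left(H \right)} = H^{3}$
$W{\left(D \right)} = -4 + \frac{D}{3}$
$\frac{1}{W{\left(237 \right)} + F{\left(z \right)} P{\left(-13 \right)}} = \frac{1}{\left(-4 + \frac{1}{3} \cdot 237\right) + \left(-11\right)^{3} \left(-13\right)} = \frac{1}{\left(-4 + 79\right) - -17303} = \frac{1}{75 + 17303} = \frac{1}{17378}$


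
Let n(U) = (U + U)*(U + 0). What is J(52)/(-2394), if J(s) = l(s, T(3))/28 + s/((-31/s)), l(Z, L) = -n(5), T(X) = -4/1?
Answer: 12877/346332 ≈ 0.037181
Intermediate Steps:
T(X) = -4 (T(X) = -4*1 = -4)
n(U) = 2*U**2 (n(U) = (2*U)*U = 2*U**2)
l(Z, L) = -50 (l(Z, L) = -2*5**2 = -2*25 = -1*50 = -50)
J(s) = -25/14 - s**2/31 (J(s) = -50/28 + s/((-31/s)) = -50*1/28 + s*(-s/31) = -25/14 - s**2/31)
J(52)/(-2394) = (-25/14 - 1/31*52**2)/(-2394) = (-25/14 - 1/31*2704)*(-1/2394) = (-25/14 - 2704/31)*(-1/2394) = -38631/434*(-1/2394) = 12877/346332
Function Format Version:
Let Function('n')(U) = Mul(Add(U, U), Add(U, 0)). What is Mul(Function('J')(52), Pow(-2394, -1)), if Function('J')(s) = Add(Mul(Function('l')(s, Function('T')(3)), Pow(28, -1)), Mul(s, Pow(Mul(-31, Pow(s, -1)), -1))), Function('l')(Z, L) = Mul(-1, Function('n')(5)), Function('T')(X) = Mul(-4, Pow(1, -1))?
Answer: Rational(12877, 346332) ≈ 0.037181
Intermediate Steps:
Function('T')(X) = -4 (Function('T')(X) = Mul(-4, 1) = -4)
Function('n')(U) = Mul(2, Pow(U, 2)) (Function('n')(U) = Mul(Mul(2, U), U) = Mul(2, Pow(U, 2)))
Function('l')(Z, L) = -50 (Function('l')(Z, L) = Mul(-1, Mul(2, Pow(5, 2))) = Mul(-1, Mul(2, 25)) = Mul(-1, 50) = -50)
Function('J')(s) = Add(Rational(-25, 14), Mul(Rational(-1, 31), Pow(s, 2))) (Function('J')(s) = Add(Mul(-50, Pow(28, -1)), Mul(s, Pow(Mul(-31, Pow(s, -1)), -1))) = Add(Mul(-50, Rational(1, 28)), Mul(s, Mul(Rational(-1, 31), s))) = Add(Rational(-25, 14), Mul(Rational(-1, 31), Pow(s, 2))))
Mul(Function('J')(52), Pow(-2394, -1)) = Mul(Add(Rational(-25, 14), Mul(Rational(-1, 31), Pow(52, 2))), Pow(-2394, -1)) = Mul(Add(Rational(-25, 14), Mul(Rational(-1, 31), 2704)), Rational(-1, 2394)) = Mul(Add(Rational(-25, 14), Rational(-2704, 31)), Rational(-1, 2394)) = Mul(Rational(-38631, 434), Rational(-1, 2394)) = Rational(12877, 346332)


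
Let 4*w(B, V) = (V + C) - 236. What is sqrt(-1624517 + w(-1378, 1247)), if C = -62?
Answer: I*sqrt(6497119)/2 ≈ 1274.5*I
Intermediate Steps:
w(B, V) = -149/2 + V/4 (w(B, V) = ((V - 62) - 236)/4 = ((-62 + V) - 236)/4 = (-298 + V)/4 = -149/2 + V/4)
sqrt(-1624517 + w(-1378, 1247)) = sqrt(-1624517 + (-149/2 + (1/4)*1247)) = sqrt(-1624517 + (-149/2 + 1247/4)) = sqrt(-1624517 + 949/4) = sqrt(-6497119/4) = I*sqrt(6497119)/2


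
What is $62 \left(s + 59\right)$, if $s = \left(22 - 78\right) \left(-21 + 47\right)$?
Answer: $-86614$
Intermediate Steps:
$s = -1456$ ($s = \left(-56\right) 26 = -1456$)
$62 \left(s + 59\right) = 62 \left(-1456 + 59\right) = 62 \left(-1397\right) = -86614$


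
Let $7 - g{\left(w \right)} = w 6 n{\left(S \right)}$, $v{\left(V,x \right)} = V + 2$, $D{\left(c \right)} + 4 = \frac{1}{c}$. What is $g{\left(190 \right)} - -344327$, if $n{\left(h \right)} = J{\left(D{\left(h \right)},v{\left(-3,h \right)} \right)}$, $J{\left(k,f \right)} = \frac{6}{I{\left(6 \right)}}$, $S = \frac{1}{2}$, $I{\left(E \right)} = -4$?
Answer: $346044$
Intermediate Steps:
$D{\left(c \right)} = -4 + \frac{1}{c}$
$v{\left(V,x \right)} = 2 + V$
$S = \frac{1}{2} \approx 0.5$
$J{\left(k,f \right)} = - \frac{3}{2}$ ($J{\left(k,f \right)} = \frac{6}{-4} = 6 \left(- \frac{1}{4}\right) = - \frac{3}{2}$)
$n{\left(h \right)} = - \frac{3}{2}$
$g{\left(w \right)} = 7 + 9 w$ ($g{\left(w \right)} = 7 - w 6 \left(- \frac{3}{2}\right) = 7 - 6 w \left(- \frac{3}{2}\right) = 7 - - 9 w = 7 + 9 w$)
$g{\left(190 \right)} - -344327 = \left(7 + 9 \cdot 190\right) - -344327 = \left(7 + 1710\right) + 344327 = 1717 + 344327 = 346044$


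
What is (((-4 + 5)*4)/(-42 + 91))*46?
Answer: 184/49 ≈ 3.7551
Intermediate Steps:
(((-4 + 5)*4)/(-42 + 91))*46 = ((1*4)/49)*46 = ((1/49)*4)*46 = (4/49)*46 = 184/49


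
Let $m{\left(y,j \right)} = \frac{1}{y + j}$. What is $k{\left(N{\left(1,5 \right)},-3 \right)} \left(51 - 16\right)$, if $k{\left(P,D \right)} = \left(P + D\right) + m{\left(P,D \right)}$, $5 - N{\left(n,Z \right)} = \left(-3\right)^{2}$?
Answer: $-250$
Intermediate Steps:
$m{\left(y,j \right)} = \frac{1}{j + y}$
$N{\left(n,Z \right)} = -4$ ($N{\left(n,Z \right)} = 5 - \left(-3\right)^{2} = 5 - 9 = -4$)
$k{\left(P,D \right)} = D + P + \frac{1}{D + P}$ ($k{\left(P,D \right)} = \left(P + D\right) + \frac{1}{D + P} = \left(D + P\right) + \frac{1}{D + P} = D + P + \frac{1}{D + P}$)
$k{\left(N{\left(1,5 \right)},-3 \right)} \left(51 - 16\right) = \left(-3 - 4 + \frac{1}{-3 - 4}\right) \left(51 - 16\right) = \left(-3 - 4 + \frac{1}{-7}\right) 35 = \left(-3 - 4 - \frac{1}{7}\right) 35 = \left(- \frac{50}{7}\right) 35 = -250$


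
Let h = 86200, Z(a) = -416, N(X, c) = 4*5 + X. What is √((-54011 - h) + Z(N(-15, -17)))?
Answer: I*√140627 ≈ 375.0*I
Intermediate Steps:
N(X, c) = 20 + X
√((-54011 - h) + Z(N(-15, -17))) = √((-54011 - 1*86200) - 416) = √((-54011 - 86200) - 416) = √(-140211 - 416) = √(-140627) = I*√140627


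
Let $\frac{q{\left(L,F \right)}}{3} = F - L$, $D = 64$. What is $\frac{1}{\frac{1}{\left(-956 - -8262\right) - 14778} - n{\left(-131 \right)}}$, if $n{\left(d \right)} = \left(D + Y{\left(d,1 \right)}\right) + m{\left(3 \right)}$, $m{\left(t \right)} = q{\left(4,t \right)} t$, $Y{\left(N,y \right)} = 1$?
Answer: $- \frac{7472}{418433} \approx -0.017857$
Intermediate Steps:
$q{\left(L,F \right)} = - 3 L + 3 F$ ($q{\left(L,F \right)} = 3 \left(F - L\right) = - 3 L + 3 F$)
$m{\left(t \right)} = t \left(-12 + 3 t\right)$ ($m{\left(t \right)} = \left(\left(-3\right) 4 + 3 t\right) t = \left(-12 + 3 t\right) t = t \left(-12 + 3 t\right)$)
$n{\left(d \right)} = 56$ ($n{\left(d \right)} = \left(64 + 1\right) + 3 \cdot 3 \left(-4 + 3\right) = 65 + 3 \cdot 3 \left(-1\right) = 65 - 9 = 56$)
$\frac{1}{\frac{1}{\left(-956 - -8262\right) - 14778} - n{\left(-131 \right)}} = \frac{1}{\frac{1}{\left(-956 - -8262\right) - 14778} - 56} = \frac{1}{\frac{1}{\left(-956 + 8262\right) - 14778} - 56} = \frac{1}{\frac{1}{7306 - 14778} - 56} = \frac{1}{\frac{1}{-7472} - 56} = \frac{1}{- \frac{1}{7472} - 56} = \frac{1}{- \frac{418433}{7472}} = - \frac{7472}{418433}$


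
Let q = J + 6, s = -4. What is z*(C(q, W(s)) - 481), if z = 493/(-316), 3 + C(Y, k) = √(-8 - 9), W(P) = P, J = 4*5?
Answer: 59653/79 - 493*I*√17/316 ≈ 755.1 - 6.4326*I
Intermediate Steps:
J = 20
q = 26 (q = 20 + 6 = 26)
C(Y, k) = -3 + I*√17 (C(Y, k) = -3 + √(-8 - 9) = -3 + √(-17) = -3 + I*√17)
z = -493/316 (z = 493*(-1/316) = -493/316 ≈ -1.5601)
z*(C(q, W(s)) - 481) = -493*((-3 + I*√17) - 481)/316 = -493*(-484 + I*√17)/316 = 59653/79 - 493*I*√17/316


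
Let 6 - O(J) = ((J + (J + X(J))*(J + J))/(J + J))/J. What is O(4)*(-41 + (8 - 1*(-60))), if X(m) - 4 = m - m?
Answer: 837/8 ≈ 104.63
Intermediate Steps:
X(m) = 4 (X(m) = 4 + (m - m) = 4 + 0 = 4)
O(J) = 6 - (J + 2*J*(4 + J))/(2*J²) (O(J) = 6 - (J + (J + 4)*(J + J))/(J + J)/J = 6 - (J + (4 + J)*(2*J))/((2*J))/J = 6 - (J + 2*J*(4 + J))*(1/(2*J))/J = 6 - (J + 2*J*(4 + J))/(2*J)/J = 6 - (J + 2*J*(4 + J))/(2*J²))
O(4)*(-41 + (8 - 1*(-60))) = (5 - 9/2/4)*(-41 + (8 - 1*(-60))) = (5 - 9/2*¼)*(-41 + (8 + 60)) = (5 - 9/8)*(-41 + 68) = (31/8)*27 = 837/8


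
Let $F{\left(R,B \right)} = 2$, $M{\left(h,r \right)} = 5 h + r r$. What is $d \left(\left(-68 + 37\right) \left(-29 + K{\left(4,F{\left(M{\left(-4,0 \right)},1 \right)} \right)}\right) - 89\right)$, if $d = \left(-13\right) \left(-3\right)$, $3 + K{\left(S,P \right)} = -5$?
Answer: $41262$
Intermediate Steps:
$M{\left(h,r \right)} = r^{2} + 5 h$ ($M{\left(h,r \right)} = 5 h + r^{2} = r^{2} + 5 h$)
$K{\left(S,P \right)} = -8$ ($K{\left(S,P \right)} = -3 - 5 = -8$)
$d = 39$
$d \left(\left(-68 + 37\right) \left(-29 + K{\left(4,F{\left(M{\left(-4,0 \right)},1 \right)} \right)}\right) - 89\right) = 39 \left(\left(-68 + 37\right) \left(-29 - 8\right) - 89\right) = 39 \left(\left(-31\right) \left(-37\right) - 89\right) = 39 \left(1147 - 89\right) = 39 \cdot 1058 = 41262$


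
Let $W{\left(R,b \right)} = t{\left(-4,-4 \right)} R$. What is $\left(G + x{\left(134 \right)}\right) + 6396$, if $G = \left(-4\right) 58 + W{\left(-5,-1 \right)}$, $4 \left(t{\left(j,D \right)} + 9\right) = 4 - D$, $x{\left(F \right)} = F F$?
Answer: $24155$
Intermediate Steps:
$x{\left(F \right)} = F^{2}$
$t{\left(j,D \right)} = -8 - \frac{D}{4}$ ($t{\left(j,D \right)} = -9 + \frac{4 - D}{4} = -9 - \left(-1 + \frac{D}{4}\right) = -8 - \frac{D}{4}$)
$W{\left(R,b \right)} = - 7 R$ ($W{\left(R,b \right)} = \left(-8 - -1\right) R = \left(-8 + 1\right) R = - 7 R$)
$G = -197$ ($G = \left(-4\right) 58 - -35 = -232 + 35 = -197$)
$\left(G + x{\left(134 \right)}\right) + 6396 = \left(-197 + 134^{2}\right) + 6396 = \left(-197 + 17956\right) + 6396 = 17759 + 6396 = 24155$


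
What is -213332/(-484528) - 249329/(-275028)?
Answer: 2804361797/2082168231 ≈ 1.3468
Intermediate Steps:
-213332/(-484528) - 249329/(-275028) = -213332*(-1/484528) - 249329*(-1/275028) = 53333/121132 + 249329/275028 = 2804361797/2082168231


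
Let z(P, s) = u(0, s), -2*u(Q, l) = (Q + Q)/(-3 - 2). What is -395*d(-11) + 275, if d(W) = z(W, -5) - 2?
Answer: 1065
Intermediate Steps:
u(Q, l) = Q/5 (u(Q, l) = -(Q + Q)/(2*(-3 - 2)) = -2*Q/(2*(-5)) = -2*Q*(-1)/(2*5) = -(-1)*Q/5 = Q/5)
z(P, s) = 0 (z(P, s) = (1/5)*0 = 0)
d(W) = -2 (d(W) = 0 - 2 = -2)
-395*d(-11) + 275 = -395*(-2) + 275 = 790 + 275 = 1065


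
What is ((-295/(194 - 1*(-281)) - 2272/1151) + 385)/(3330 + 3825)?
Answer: 41814076/782363475 ≈ 0.053446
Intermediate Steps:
((-295/(194 - 1*(-281)) - 2272/1151) + 385)/(3330 + 3825) = ((-295/(194 + 281) - 2272*1/1151) + 385)/7155 = ((-295/475 - 2272/1151) + 385)*(1/7155) = ((-295*1/475 - 2272/1151) + 385)*(1/7155) = ((-59/95 - 2272/1151) + 385)*(1/7155) = (-283749/109345 + 385)*(1/7155) = (41814076/109345)*(1/7155) = 41814076/782363475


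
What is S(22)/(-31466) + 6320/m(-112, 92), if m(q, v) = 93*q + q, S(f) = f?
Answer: -6221773/10352314 ≈ -0.60100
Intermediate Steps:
m(q, v) = 94*q
S(22)/(-31466) + 6320/m(-112, 92) = 22/(-31466) + 6320/((94*(-112))) = 22*(-1/31466) + 6320/(-10528) = -11/15733 + 6320*(-1/10528) = -11/15733 - 395/658 = -6221773/10352314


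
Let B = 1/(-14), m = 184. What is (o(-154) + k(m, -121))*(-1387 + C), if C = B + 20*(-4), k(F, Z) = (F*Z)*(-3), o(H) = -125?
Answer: -1369273513/14 ≈ -9.7805e+7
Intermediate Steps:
B = -1/14 ≈ -0.071429
k(F, Z) = -3*F*Z
C = -1121/14 (C = -1/14 + 20*(-4) = -1/14 - 80 = -1121/14 ≈ -80.071)
(o(-154) + k(m, -121))*(-1387 + C) = (-125 - 3*184*(-121))*(-1387 - 1121/14) = (-125 + 66792)*(-20539/14) = 66667*(-20539/14) = -1369273513/14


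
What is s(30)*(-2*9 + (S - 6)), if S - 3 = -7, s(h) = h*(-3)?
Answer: 2520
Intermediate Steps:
s(h) = -3*h
S = -4 (S = 3 - 7 = -4)
s(30)*(-2*9 + (S - 6)) = (-3*30)*(-2*9 + (-4 - 6)) = -90*(-18 - 10) = -90*(-28) = 2520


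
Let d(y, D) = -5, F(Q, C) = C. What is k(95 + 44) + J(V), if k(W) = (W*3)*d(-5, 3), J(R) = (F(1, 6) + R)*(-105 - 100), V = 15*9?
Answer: -30990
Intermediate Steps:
V = 135
J(R) = -1230 - 205*R (J(R) = (6 + R)*(-105 - 100) = (6 + R)*(-205) = -1230 - 205*R)
k(W) = -15*W (k(W) = (W*3)*(-5) = (3*W)*(-5) = -15*W)
k(95 + 44) + J(V) = -15*(95 + 44) + (-1230 - 205*135) = -15*139 + (-1230 - 27675) = -2085 - 28905 = -30990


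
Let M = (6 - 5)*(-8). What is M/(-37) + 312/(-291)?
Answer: -3072/3589 ≈ -0.85595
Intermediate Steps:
M = -8 (M = 1*(-8) = -8)
M/(-37) + 312/(-291) = -8/(-37) + 312/(-291) = -8*(-1/37) + 312*(-1/291) = 8/37 - 104/97 = -3072/3589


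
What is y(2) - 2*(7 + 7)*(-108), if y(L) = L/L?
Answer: 3025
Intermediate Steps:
y(L) = 1
y(2) - 2*(7 + 7)*(-108) = 1 - 2*(7 + 7)*(-108) = 1 - 2*14*(-108) = 1 - 28*(-108) = 1 + 3024 = 3025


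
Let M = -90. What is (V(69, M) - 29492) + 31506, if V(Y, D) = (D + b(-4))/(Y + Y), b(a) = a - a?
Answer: 46307/23 ≈ 2013.3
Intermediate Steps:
b(a) = 0
V(Y, D) = D/(2*Y) (V(Y, D) = (D + 0)/(Y + Y) = D/((2*Y)) = D*(1/(2*Y)) = D/(2*Y))
(V(69, M) - 29492) + 31506 = ((½)*(-90)/69 - 29492) + 31506 = ((½)*(-90)*(1/69) - 29492) + 31506 = (-15/23 - 29492) + 31506 = -678331/23 + 31506 = 46307/23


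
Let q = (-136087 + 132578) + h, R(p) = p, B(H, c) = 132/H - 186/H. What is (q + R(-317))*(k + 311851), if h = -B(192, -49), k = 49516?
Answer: -44239632241/32 ≈ -1.3825e+9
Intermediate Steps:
B(H, c) = -54/H
h = 9/32 (h = -(-54)/192 = -1*(-9/32) = 9/32 ≈ 0.28125)
q = -112279/32 (q = (-136087 + 132578) + 9/32 = -3509 + 9/32 = -112279/32 ≈ -3508.7)
(q + R(-317))*(k + 311851) = (-112279/32 - 317)*(49516 + 311851) = -122423/32*361367 = -44239632241/32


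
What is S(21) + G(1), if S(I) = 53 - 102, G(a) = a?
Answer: -48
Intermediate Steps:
S(I) = -49
S(21) + G(1) = -49 + 1 = -48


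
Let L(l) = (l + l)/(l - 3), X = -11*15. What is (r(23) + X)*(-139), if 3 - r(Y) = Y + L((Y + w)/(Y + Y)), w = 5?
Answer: 1410433/55 ≈ 25644.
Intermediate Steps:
X = -165
L(l) = 2*l/(-3 + l) (L(l) = (2*l)/(-3 + l) = 2*l/(-3 + l))
r(Y) = 3 - Y - (5 + Y)/(Y*(-3 + (5 + Y)/(2*Y))) (r(Y) = 3 - (Y + 2*((Y + 5)/(Y + Y))/(-3 + (Y + 5)/(Y + Y))) = 3 - (Y + 2*((5 + Y)/((2*Y)))/(-3 + (5 + Y)/((2*Y)))) = 3 - (Y + 2*((5 + Y)*(1/(2*Y)))/(-3 + (5 + Y)*(1/(2*Y)))) = 3 - (Y + 2*((5 + Y)/(2*Y))/(-3 + (5 + Y)/(2*Y))) = 3 - (Y + (5 + Y)/(Y*(-3 + (5 + Y)/(2*Y)))) = 3 + (-Y - (5 + Y)/(Y*(-3 + (5 + Y)/(2*Y)))) = 3 - Y - (5 + Y)/(Y*(-3 + (5 + Y)/(2*Y))))
(r(23) + X)*(-139) = ((-1 - 1*23² + (22/5)*23)/(-1 + 23) - 165)*(-139) = ((-1 - 1*529 + 506/5)/22 - 165)*(-139) = ((-1 - 529 + 506/5)/22 - 165)*(-139) = ((1/22)*(-2144/5) - 165)*(-139) = (-1072/55 - 165)*(-139) = -10147/55*(-139) = 1410433/55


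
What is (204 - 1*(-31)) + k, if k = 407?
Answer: 642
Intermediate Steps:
(204 - 1*(-31)) + k = (204 - 1*(-31)) + 407 = (204 + 31) + 407 = 235 + 407 = 642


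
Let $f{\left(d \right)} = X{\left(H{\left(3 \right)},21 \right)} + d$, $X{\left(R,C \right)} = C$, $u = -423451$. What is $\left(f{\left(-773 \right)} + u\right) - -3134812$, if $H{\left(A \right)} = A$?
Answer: $2710609$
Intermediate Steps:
$f{\left(d \right)} = 21 + d$
$\left(f{\left(-773 \right)} + u\right) - -3134812 = \left(\left(21 - 773\right) - 423451\right) - -3134812 = \left(-752 - 423451\right) + 3134812 = -424203 + 3134812 = 2710609$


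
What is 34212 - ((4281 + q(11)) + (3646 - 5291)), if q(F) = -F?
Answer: 31587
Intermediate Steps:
34212 - ((4281 + q(11)) + (3646 - 5291)) = 34212 - ((4281 - 1*11) + (3646 - 5291)) = 34212 - ((4281 - 11) - 1645) = 34212 - (4270 - 1645) = 34212 - 1*2625 = 34212 - 2625 = 31587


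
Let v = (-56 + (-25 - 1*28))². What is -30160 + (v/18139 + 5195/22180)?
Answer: -2426740906103/80464604 ≈ -30159.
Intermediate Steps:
v = 11881 (v = (-56 + (-25 - 28))² = (-56 - 53)² = (-109)² = 11881)
-30160 + (v/18139 + 5195/22180) = -30160 + (11881/18139 + 5195/22180) = -30160 + (11881*(1/18139) + 5195*(1/22180)) = -30160 + (11881/18139 + 1039/4436) = -30160 + 71550537/80464604 = -2426740906103/80464604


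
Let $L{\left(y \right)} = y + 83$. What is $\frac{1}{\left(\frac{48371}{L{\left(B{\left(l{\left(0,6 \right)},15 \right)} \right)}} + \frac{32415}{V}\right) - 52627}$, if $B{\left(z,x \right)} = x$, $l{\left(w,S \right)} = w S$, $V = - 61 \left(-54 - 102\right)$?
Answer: $- \frac{155428}{8102463505} \approx -1.9183 \cdot 10^{-5}$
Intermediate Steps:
$V = 9516$ ($V = \left(-61\right) \left(-156\right) = 9516$)
$l{\left(w,S \right)} = S w$
$L{\left(y \right)} = 83 + y$
$\frac{1}{\left(\frac{48371}{L{\left(B{\left(l{\left(0,6 \right)},15 \right)} \right)}} + \frac{32415}{V}\right) - 52627} = \frac{1}{\left(\frac{48371}{83 + 15} + \frac{32415}{9516}\right) - 52627} = \frac{1}{\left(\frac{48371}{98} + 32415 \cdot \frac{1}{9516}\right) - 52627} = \frac{1}{\left(48371 \cdot \frac{1}{98} + \frac{10805}{3172}\right) - 52627} = \frac{1}{\left(\frac{48371}{98} + \frac{10805}{3172}\right) - 52627} = \frac{1}{\frac{77245851}{155428} - 52627} = \frac{1}{- \frac{8102463505}{155428}} = - \frac{155428}{8102463505}$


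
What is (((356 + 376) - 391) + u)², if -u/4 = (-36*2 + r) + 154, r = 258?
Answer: 1038361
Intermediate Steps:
u = -1360 (u = -4*((-36*2 + 258) + 154) = -4*((-72 + 258) + 154) = -4*(186 + 154) = -4*340 = -1360)
(((356 + 376) - 391) + u)² = (((356 + 376) - 391) - 1360)² = ((732 - 391) - 1360)² = (341 - 1360)² = (-1019)² = 1038361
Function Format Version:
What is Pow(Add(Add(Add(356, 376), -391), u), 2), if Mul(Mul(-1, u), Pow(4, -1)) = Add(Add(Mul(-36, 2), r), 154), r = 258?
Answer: 1038361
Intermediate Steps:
u = -1360 (u = Mul(-4, Add(Add(Mul(-36, 2), 258), 154)) = Mul(-4, Add(Add(-72, 258), 154)) = Mul(-4, Add(186, 154)) = Mul(-4, 340) = -1360)
Pow(Add(Add(Add(356, 376), -391), u), 2) = Pow(Add(Add(Add(356, 376), -391), -1360), 2) = Pow(Add(Add(732, -391), -1360), 2) = Pow(Add(341, -1360), 2) = Pow(-1019, 2) = 1038361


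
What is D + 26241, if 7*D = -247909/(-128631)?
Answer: 23628090406/900417 ≈ 26241.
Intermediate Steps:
D = 247909/900417 (D = (-247909/(-128631))/7 = (-247909*(-1/128631))/7 = (1/7)*(247909/128631) = 247909/900417 ≈ 0.27533)
D + 26241 = 247909/900417 + 26241 = 23628090406/900417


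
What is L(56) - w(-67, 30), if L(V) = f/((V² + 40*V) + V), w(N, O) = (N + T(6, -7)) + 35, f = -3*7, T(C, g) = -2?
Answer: 26381/776 ≈ 33.996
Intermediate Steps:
f = -21
w(N, O) = 33 + N (w(N, O) = (N - 2) + 35 = (-2 + N) + 35 = 33 + N)
L(V) = -21/(V² + 41*V) (L(V) = -21/((V² + 40*V) + V) = -21/(V² + 41*V))
L(56) - w(-67, 30) = -21/(56*(41 + 56)) - (33 - 67) = -21*1/56/97 - 1*(-34) = -21*1/56*1/97 + 34 = -3/776 + 34 = 26381/776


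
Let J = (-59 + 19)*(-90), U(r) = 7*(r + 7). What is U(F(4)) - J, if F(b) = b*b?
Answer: -3439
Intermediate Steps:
F(b) = b**2
U(r) = 49 + 7*r (U(r) = 7*(7 + r) = 49 + 7*r)
J = 3600 (J = -40*(-90) = 3600)
U(F(4)) - J = (49 + 7*4**2) - 1*3600 = (49 + 7*16) - 3600 = (49 + 112) - 3600 = 161 - 3600 = -3439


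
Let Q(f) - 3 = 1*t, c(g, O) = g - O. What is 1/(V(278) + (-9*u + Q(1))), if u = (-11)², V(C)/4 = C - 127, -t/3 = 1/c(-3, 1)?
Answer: -4/1925 ≈ -0.0020779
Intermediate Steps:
t = ¾ (t = -3/(-3 - 1*1) = -3/(-3 - 1) = -3/(-4) = -3*(-¼) = ¾ ≈ 0.75000)
Q(f) = 15/4 (Q(f) = 3 + 1*(¾) = 3 + ¾ = 15/4)
V(C) = -508 + 4*C (V(C) = 4*(C - 127) = 4*(-127 + C) = -508 + 4*C)
u = 121
1/(V(278) + (-9*u + Q(1))) = 1/((-508 + 4*278) + (-9*121 + 15/4)) = 1/((-508 + 1112) + (-1089 + 15/4)) = 1/(604 - 4341/4) = 1/(-1925/4) = -4/1925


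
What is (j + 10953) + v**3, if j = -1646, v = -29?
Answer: -15082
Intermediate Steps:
(j + 10953) + v**3 = (-1646 + 10953) + (-29)**3 = 9307 - 24389 = -15082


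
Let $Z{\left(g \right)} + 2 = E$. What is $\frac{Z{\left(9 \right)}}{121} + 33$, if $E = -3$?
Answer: $\frac{3988}{121} \approx 32.959$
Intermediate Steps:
$Z{\left(g \right)} = -5$ ($Z{\left(g \right)} = -2 - 3 = -5$)
$\frac{Z{\left(9 \right)}}{121} + 33 = - \frac{5}{121} + 33 = \frac{3988}{121}$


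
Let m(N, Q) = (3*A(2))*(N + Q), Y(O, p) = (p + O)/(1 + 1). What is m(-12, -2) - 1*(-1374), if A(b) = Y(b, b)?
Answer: 1290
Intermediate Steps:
Y(O, p) = O/2 + p/2 (Y(O, p) = (O + p)/2 = (O + p)*(½) = O/2 + p/2)
A(b) = b (A(b) = b/2 + b/2 = b)
m(N, Q) = 6*N + 6*Q (m(N, Q) = (3*2)*(N + Q) = 6*(N + Q) = 6*N + 6*Q)
m(-12, -2) - 1*(-1374) = (6*(-12) + 6*(-2)) - 1*(-1374) = (-72 - 12) + 1374 = -84 + 1374 = 1290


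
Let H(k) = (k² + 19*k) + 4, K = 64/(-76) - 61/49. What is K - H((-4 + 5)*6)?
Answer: -145317/931 ≈ -156.09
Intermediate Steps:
K = -1943/931 (K = 64*(-1/76) - 61*1/49 = -16/19 - 61/49 = -1943/931 ≈ -2.0870)
H(k) = 4 + k² + 19*k
K - H((-4 + 5)*6) = -1943/931 - (4 + ((-4 + 5)*6)² + 19*((-4 + 5)*6)) = -1943/931 - (4 + (1*6)² + 19*(1*6)) = -1943/931 - (4 + 6² + 19*6) = -1943/931 - (4 + 36 + 114) = -1943/931 - 1*154 = -1943/931 - 154 = -145317/931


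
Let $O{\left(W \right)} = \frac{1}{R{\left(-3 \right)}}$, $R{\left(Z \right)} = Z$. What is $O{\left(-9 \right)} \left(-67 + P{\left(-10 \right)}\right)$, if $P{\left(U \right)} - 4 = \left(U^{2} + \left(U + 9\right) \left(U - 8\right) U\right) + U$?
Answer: $51$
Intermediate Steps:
$P{\left(U \right)} = 4 + U + U^{2} + U \left(-8 + U\right) \left(9 + U\right)$ ($P{\left(U \right)} = 4 + \left(\left(U^{2} + \left(U + 9\right) \left(U - 8\right) U\right) + U\right) = 4 + \left(\left(U^{2} + \left(9 + U\right) \left(-8 + U\right) U\right) + U\right) = 4 + \left(\left(U^{2} + \left(-8 + U\right) \left(9 + U\right) U\right) + U\right) = 4 + \left(\left(U^{2} + U \left(-8 + U\right) \left(9 + U\right)\right) + U\right) = 4 + \left(U + U^{2} + U \left(-8 + U\right) \left(9 + U\right)\right) = 4 + U + U^{2} + U \left(-8 + U\right) \left(9 + U\right)$)
$O{\left(W \right)} = - \frac{1}{3}$ ($O{\left(W \right)} = \frac{1}{-3} = - \frac{1}{3}$)
$O{\left(-9 \right)} \left(-67 + P{\left(-10 \right)}\right) = - \frac{-67 + \left(4 + \left(-10\right)^{3} - -710 + 2 \left(-10\right)^{2}\right)}{3} = - \frac{-67 + \left(4 - 1000 + 710 + 2 \cdot 100\right)}{3} = - \frac{-67 + \left(4 - 1000 + 710 + 200\right)}{3} = - \frac{-67 - 86}{3} = \left(- \frac{1}{3}\right) \left(-153\right) = 51$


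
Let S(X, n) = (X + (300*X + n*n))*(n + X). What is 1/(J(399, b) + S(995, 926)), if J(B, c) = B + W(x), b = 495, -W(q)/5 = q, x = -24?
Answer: 1/2222541810 ≈ 4.4994e-10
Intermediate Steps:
S(X, n) = (X + n)*(n² + 301*X) (S(X, n) = (X + (300*X + n²))*(X + n) = (X + (n² + 300*X))*(X + n) = (n² + 301*X)*(X + n) = (X + n)*(n² + 301*X))
W(q) = -5*q
J(B, c) = 120 + B (J(B, c) = B - 5*(-24) = B + 120 = 120 + B)
1/(J(399, b) + S(995, 926)) = 1/((120 + 399) + (926³ + 301*995² + 995*926² + 301*995*926)) = 1/(519 + (794022776 + 301*990025 + 995*857476 + 277332370)) = 1/(519 + (794022776 + 297997525 + 853188620 + 277332370)) = 1/(519 + 2222541291) = 1/2222541810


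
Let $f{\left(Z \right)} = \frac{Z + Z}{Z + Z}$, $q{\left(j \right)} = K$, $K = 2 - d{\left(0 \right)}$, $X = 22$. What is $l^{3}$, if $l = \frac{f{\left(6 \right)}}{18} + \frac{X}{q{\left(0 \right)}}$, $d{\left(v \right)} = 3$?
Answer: $- \frac{61629875}{5832} \approx -10568.0$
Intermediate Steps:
$K = -1$ ($K = 2 - 3 = -1$)
$q{\left(j \right)} = -1$
$f{\left(Z \right)} = 1$ ($f{\left(Z \right)} = \frac{2 Z}{2 Z} = 2 Z \frac{1}{2 Z} = 1$)
$l = - \frac{395}{18}$ ($l = 1 \cdot \frac{1}{18} + \frac{22}{-1} = 1 \cdot \frac{1}{18} + 22 \left(-1\right) = \frac{1}{18} - 22 = - \frac{395}{18} \approx -21.944$)
$l^{3} = \left(- \frac{395}{18}\right)^{3} = - \frac{61629875}{5832}$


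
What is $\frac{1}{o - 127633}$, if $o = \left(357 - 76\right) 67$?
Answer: $- \frac{1}{108806} \approx -9.1907 \cdot 10^{-6}$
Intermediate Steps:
$o = 18827$ ($o = 281 \cdot 67 = 18827$)
$\frac{1}{o - 127633} = \frac{1}{18827 - 127633} = \frac{1}{-108806} = - \frac{1}{108806}$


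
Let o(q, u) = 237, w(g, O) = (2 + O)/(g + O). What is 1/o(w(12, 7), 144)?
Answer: 1/237 ≈ 0.0042194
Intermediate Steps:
w(g, O) = (2 + O)/(O + g)
1/o(w(12, 7), 144) = 1/237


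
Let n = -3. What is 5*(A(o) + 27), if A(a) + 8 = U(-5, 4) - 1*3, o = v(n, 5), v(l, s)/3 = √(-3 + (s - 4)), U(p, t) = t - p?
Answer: 125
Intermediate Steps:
v(l, s) = 3*√(-7 + s) (v(l, s) = 3*√(-3 + (s - 4)) = 3*√(-3 + (-4 + s)) = 3*√(-7 + s))
o = 3*I*√2 (o = 3*√(-7 + 5) = 3*√(-2) = 3*(I*√2) = 3*I*√2 ≈ 4.2426*I)
A(a) = -2 (A(a) = -8 + ((4 - 1*(-5)) - 1*3) = -8 + ((4 + 5) - 3) = -8 + (9 - 3) = -8 + 6 = -2)
5*(A(o) + 27) = 5*(-2 + 27) = 5*25 = 125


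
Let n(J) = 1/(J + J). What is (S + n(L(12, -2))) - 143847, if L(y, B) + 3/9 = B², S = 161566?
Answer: 389821/22 ≈ 17719.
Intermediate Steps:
L(y, B) = -⅓ + B²
n(J) = 1/(2*J)
(S + n(L(12, -2))) - 143847 = (161566 + 1/(2*(-⅓ + (-2)²))) - 143847 = (161566 + 1/(2*(-⅓ + 4))) - 143847 = (161566 + 1/(2*(11/3))) - 143847 = (161566 + (½)*(3/11)) - 143847 = (161566 + 3/22) - 143847 = 3554455/22 - 143847 = 389821/22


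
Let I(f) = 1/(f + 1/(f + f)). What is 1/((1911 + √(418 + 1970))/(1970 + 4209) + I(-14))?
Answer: 1403611277817/333727891909 - 1908680742*√597/333727891909 ≈ 4.0661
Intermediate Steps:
I(f) = 1/(f + 1/(2*f))
1/((1911 + √(418 + 1970))/(1970 + 4209) + I(-14)) = 1/((1911 + √(418 + 1970))/(1970 + 4209) + 2*(-14)/(1 + 2*(-14)²)) = 1/((1911 + √2388)/6179 + 2*(-14)/(1 + 2*196)) = 1/((1911 + 2*√597)*(1/6179) + 2*(-14)/(1 + 392)) = 1/((1911/6179 + 2*√597/6179) + 2*(-14)/393) = 1/((1911/6179 + 2*√597/6179) + 2*(-14)*(1/393)) = 1/((1911/6179 + 2*√597/6179) - 28/393) = 1/(578011/2428347 + 2*√597/6179)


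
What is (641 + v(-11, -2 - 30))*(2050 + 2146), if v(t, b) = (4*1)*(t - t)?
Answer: 2689636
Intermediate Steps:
v(t, b) = 0 (v(t, b) = 4*0 = 0)
(641 + v(-11, -2 - 30))*(2050 + 2146) = (641 + 0)*(2050 + 2146) = 641*4196 = 2689636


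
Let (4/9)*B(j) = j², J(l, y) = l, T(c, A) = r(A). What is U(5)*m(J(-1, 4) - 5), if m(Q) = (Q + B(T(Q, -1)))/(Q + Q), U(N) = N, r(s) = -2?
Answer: -5/4 ≈ -1.2500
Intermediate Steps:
T(c, A) = -2
B(j) = 9*j²/4
m(Q) = (9 + Q)/(2*Q) (m(Q) = (Q + (9/4)*(-2)²)/(Q + Q) = (Q + (9/4)*4)/((2*Q)) = (Q + 9)*(1/(2*Q)) = (9 + Q)*(1/(2*Q)) = (9 + Q)/(2*Q))
U(5)*m(J(-1, 4) - 5) = 5*((9 + (-1 - 5))/(2*(-1 - 5))) = 5*((½)*(9 - 6)/(-6)) = 5*((½)*(-⅙)*3) = 5*(-¼) = -5/4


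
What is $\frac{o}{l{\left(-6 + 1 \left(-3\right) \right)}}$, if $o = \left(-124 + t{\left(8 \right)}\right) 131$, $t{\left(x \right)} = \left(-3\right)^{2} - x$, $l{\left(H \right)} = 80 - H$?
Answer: $- \frac{16113}{89} \approx -181.04$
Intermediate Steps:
$t{\left(x \right)} = 9 - x$
$o = -16113$ ($o = \left(-124 + \left(9 - 8\right)\right) 131 = \left(-124 + 1\right) 131 = \left(-123\right) 131 = -16113$)
$\frac{o}{l{\left(-6 + 1 \left(-3\right) \right)}} = - \frac{16113}{80 - \left(-6 + 1 \left(-3\right)\right)} = - \frac{16113}{80 - \left(-6 - 3\right)} = - \frac{16113}{80 - -9} = - \frac{16113}{80 + 9} = - \frac{16113}{89}$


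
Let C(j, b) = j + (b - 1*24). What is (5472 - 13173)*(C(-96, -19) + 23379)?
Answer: -178971240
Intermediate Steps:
C(j, b) = -24 + b + j (C(j, b) = j + (b - 24) = j + (-24 + b) = -24 + b + j)
(5472 - 13173)*(C(-96, -19) + 23379) = (5472 - 13173)*((-24 - 19 - 96) + 23379) = -7701*(-139 + 23379) = -7701*23240 = -178971240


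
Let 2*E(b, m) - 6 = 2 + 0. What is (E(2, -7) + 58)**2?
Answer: 3844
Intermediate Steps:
E(b, m) = 4 (E(b, m) = 3 + (2 + 0)/2 = 3 + (1/2)*2 = 3 + 1 = 4)
(E(2, -7) + 58)**2 = (4 + 58)**2 = 62**2 = 3844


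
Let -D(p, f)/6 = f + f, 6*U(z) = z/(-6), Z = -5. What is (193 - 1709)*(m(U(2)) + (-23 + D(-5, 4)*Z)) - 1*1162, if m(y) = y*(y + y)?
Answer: -26741612/81 ≈ -3.3014e+5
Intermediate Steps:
U(z) = -z/36 (U(z) = (z/(-6))/6 = (z*(-⅙))/6 = (-z/6)/6 = -z/36)
D(p, f) = -12*f (D(p, f) = -6*(f + f) = -12*f)
m(y) = 2*y² (m(y) = y*(2*y) = 2*y²)
(193 - 1709)*(m(U(2)) + (-23 + D(-5, 4)*Z)) - 1*1162 = (193 - 1709)*(2*(-1/36*2)² + (-23 - 12*4*(-5))) - 1*1162 = -1516*(2*(-1/18)² + (-23 - 48*(-5))) - 1162 = -1516*(2*(1/324) + (-23 + 240)) - 1162 = -1516*(1/162 + 217) - 1162 = -1516*35155/162 - 1162 = -26647490/81 - 1162 = -26741612/81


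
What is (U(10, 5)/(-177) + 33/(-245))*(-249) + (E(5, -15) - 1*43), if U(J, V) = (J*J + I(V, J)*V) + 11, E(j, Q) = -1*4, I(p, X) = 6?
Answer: 2672653/14455 ≈ 184.89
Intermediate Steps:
E(j, Q) = -4
U(J, V) = 11 + J² + 6*V (U(J, V) = (J*J + 6*V) + 11 = (J² + 6*V) + 11 = 11 + J² + 6*V)
(U(10, 5)/(-177) + 33/(-245))*(-249) + (E(5, -15) - 1*43) = ((11 + 10² + 6*5)/(-177) + 33/(-245))*(-249) + (-4 - 1*43) = ((11 + 100 + 30)*(-1/177) + 33*(-1/245))*(-249) + (-4 - 43) = (141*(-1/177) - 33/245)*(-249) - 47 = (-47/59 - 33/245)*(-249) - 47 = -13462/14455*(-249) - 47 = 3352038/14455 - 47 = 2672653/14455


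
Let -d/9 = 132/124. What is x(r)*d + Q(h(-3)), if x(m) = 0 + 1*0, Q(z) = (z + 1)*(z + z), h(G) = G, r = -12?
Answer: 12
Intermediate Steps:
Q(z) = 2*z*(1 + z) (Q(z) = (1 + z)*(2*z) = 2*z*(1 + z))
x(m) = 0 (x(m) = 0 + 0 = 0)
d = -297/31 (d = -1188/124 = -9*33/31 = -297/31 ≈ -9.5806)
x(r)*d + Q(h(-3)) = 0*(-297/31) + 2*(-3)*(1 - 3) = 0 + 2*(-3)*(-2) = 0 + 12 = 12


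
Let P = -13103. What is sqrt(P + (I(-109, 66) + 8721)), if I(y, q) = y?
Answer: 3*I*sqrt(499) ≈ 67.015*I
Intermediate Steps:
sqrt(P + (I(-109, 66) + 8721)) = sqrt(-13103 + (-109 + 8721)) = sqrt(-13103 + 8612) = sqrt(-4491) = 3*I*sqrt(499)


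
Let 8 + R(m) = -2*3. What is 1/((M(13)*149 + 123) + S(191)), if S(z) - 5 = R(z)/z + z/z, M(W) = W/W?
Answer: 191/53084 ≈ 0.0035981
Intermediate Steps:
M(W) = 1
R(m) = -14 (R(m) = -8 - 2*3 = -8 - 6 = -14)
S(z) = 6 - 14/z (S(z) = 5 + (-14/z + z/z) = 5 + (-14/z + 1) = 5 + (1 - 14/z) = 6 - 14/z)
1/((M(13)*149 + 123) + S(191)) = 1/((1*149 + 123) + (6 - 14/191)) = 1/((149 + 123) + (6 - 14*1/191)) = 1/(272 + (6 - 14/191)) = 1/(272 + 1132/191) = 1/(53084/191) = 191/53084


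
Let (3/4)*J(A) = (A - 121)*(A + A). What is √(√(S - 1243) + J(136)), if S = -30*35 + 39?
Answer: √(5440 + 7*I*√46) ≈ 73.757 + 0.3218*I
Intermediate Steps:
S = -1011 (S = -1050 + 39 = -1011)
J(A) = 8*A*(-121 + A)/3 (J(A) = 4*((A - 121)*(A + A))/3 = 4*((-121 + A)*(2*A))/3 = 4*(2*A*(-121 + A))/3 = 8*A*(-121 + A)/3)
√(√(S - 1243) + J(136)) = √(√(-1011 - 1243) + (8/3)*136*(-121 + 136)) = √(√(-2254) + (8/3)*136*15) = √(7*I*√46 + 5440) = √(5440 + 7*I*√46)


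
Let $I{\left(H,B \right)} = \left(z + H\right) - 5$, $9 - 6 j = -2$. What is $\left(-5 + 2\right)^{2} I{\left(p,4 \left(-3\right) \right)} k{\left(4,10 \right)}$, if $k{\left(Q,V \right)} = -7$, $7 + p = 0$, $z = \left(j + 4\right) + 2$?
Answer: $\frac{525}{2} \approx 262.5$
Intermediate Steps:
$j = \frac{11}{6}$ ($j = \frac{3}{2} - - \frac{1}{3} = \frac{3}{2} + \frac{1}{3} = \frac{11}{6} \approx 1.8333$)
$z = \frac{47}{6}$ ($z = \left(\frac{11}{6} + 4\right) + 2 = \frac{35}{6} + 2 = \frac{47}{6} \approx 7.8333$)
$p = -7$ ($p = -7 + 0 = -7$)
$I{\left(H,B \right)} = \frac{17}{6} + H$ ($I{\left(H,B \right)} = \left(\frac{47}{6} + H\right) - 5 = \frac{17}{6} + H$)
$\left(-5 + 2\right)^{2} I{\left(p,4 \left(-3\right) \right)} k{\left(4,10 \right)} = \left(-5 + 2\right)^{2} \left(\frac{17}{6} - 7\right) \left(-7\right) = \left(-3\right)^{2} \left(- \frac{25}{6}\right) \left(-7\right) = 9 \left(- \frac{25}{6}\right) \left(-7\right) = \left(- \frac{75}{2}\right) \left(-7\right) = \frac{525}{2}$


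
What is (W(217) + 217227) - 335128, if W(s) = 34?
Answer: -117867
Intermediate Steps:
(W(217) + 217227) - 335128 = (34 + 217227) - 335128 = 217261 - 335128 = -117867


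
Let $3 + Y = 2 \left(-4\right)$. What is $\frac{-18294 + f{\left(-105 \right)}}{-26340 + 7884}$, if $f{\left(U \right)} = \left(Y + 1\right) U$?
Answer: $\frac{1437}{1538} \approx 0.93433$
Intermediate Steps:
$Y = -11$ ($Y = -3 + 2 \left(-4\right) = -3 - 8 = -11$)
$f{\left(U \right)} = - 10 U$ ($f{\left(U \right)} = \left(-11 + 1\right) U = - 10 U$)
$\frac{-18294 + f{\left(-105 \right)}}{-26340 + 7884} = \frac{-18294 - -1050}{-26340 + 7884} = \frac{-18294 + 1050}{-18456} = \left(-17244\right) \left(- \frac{1}{18456}\right) = \frac{1437}{1538}$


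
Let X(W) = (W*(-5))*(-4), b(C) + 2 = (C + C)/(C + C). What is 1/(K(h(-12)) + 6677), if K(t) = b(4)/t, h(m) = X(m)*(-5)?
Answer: 1200/8012399 ≈ 0.00014977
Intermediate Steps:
b(C) = -1 (b(C) = -2 + (C + C)/(C + C) = -2 + (2*C)/((2*C)) = -2 + (2*C)*(1/(2*C)) = -2 + 1 = -1)
X(W) = 20*W (X(W) = -5*W*(-4) = 20*W)
h(m) = -100*m (h(m) = (20*m)*(-5) = -100*m)
K(t) = -1/t
1/(K(h(-12)) + 6677) = 1/(-1/((-100*(-12))) + 6677) = 1/(-1/1200 + 6677) = 1/(8012399/1200) = 1200/8012399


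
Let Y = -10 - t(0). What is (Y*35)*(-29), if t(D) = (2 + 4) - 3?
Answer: 13195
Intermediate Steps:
t(D) = 3 (t(D) = 6 - 3 = 3)
Y = -13 (Y = -10 - 1*3 = -10 - 3 = -13)
(Y*35)*(-29) = -13*35*(-29) = -455*(-29) = 13195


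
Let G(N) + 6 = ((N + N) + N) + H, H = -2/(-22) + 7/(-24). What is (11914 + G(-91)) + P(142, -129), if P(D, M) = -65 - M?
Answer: 3088483/264 ≈ 11699.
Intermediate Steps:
H = -53/264 (H = -2*(-1/22) + 7*(-1/24) = 1/11 - 7/24 = -53/264 ≈ -0.20076)
G(N) = -1637/264 + 3*N (G(N) = -6 + (((N + N) + N) - 53/264) = -6 + ((2*N + N) - 53/264) = -6 + (3*N - 53/264) = -6 + (-53/264 + 3*N) = -1637/264 + 3*N)
(11914 + G(-91)) + P(142, -129) = (11914 + (-1637/264 + 3*(-91))) + (-65 - 1*(-129)) = (11914 + (-1637/264 - 273)) + (-65 + 129) = (11914 - 73709/264) + 64 = 3071587/264 + 64 = 3088483/264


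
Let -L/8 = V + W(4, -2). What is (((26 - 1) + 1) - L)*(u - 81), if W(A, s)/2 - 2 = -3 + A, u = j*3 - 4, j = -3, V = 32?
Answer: -31020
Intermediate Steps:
u = -13 (u = -3*3 - 4 = -9 - 4 = -13)
W(A, s) = -2 + 2*A (W(A, s) = 4 + 2*(-3 + A) = 4 + (-6 + 2*A) = -2 + 2*A)
L = -304 (L = -8*(32 + (-2 + 2*4)) = -8*(32 + (-2 + 8)) = -8*(32 + 6) = -8*38 = -304)
(((26 - 1) + 1) - L)*(u - 81) = (((26 - 1) + 1) - 1*(-304))*(-13 - 81) = ((25 + 1) + 304)*(-94) = (26 + 304)*(-94) = 330*(-94) = -31020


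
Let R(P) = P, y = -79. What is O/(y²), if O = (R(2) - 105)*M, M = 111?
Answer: -11433/6241 ≈ -1.8319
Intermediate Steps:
O = -11433 (O = (2 - 105)*111 = -103*111 = -11433)
O/(y²) = -11433/((-79)²) = -11433/6241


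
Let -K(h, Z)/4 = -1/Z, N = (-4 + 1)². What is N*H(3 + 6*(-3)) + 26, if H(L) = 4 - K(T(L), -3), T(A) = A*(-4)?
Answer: 74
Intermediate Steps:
N = 9 (N = (-3)² = 9)
T(A) = -4*A
K(h, Z) = 4/Z (K(h, Z) = -(-4)/Z = 4/Z)
H(L) = 16/3 (H(L) = 4 - 4/(-3) = 4 - 4*(-1)/3 = 4 - 1*(-4/3) = 4 + 4/3 = 16/3)
N*H(3 + 6*(-3)) + 26 = 9*(16/3) + 26 = 48 + 26 = 74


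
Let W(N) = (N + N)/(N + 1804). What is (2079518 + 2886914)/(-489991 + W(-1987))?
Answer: -908857056/89664379 ≈ -10.136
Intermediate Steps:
W(N) = 2*N/(1804 + N) (W(N) = (2*N)/(1804 + N) = 2*N/(1804 + N))
(2079518 + 2886914)/(-489991 + W(-1987)) = (2079518 + 2886914)/(-489991 + 2*(-1987)/(1804 - 1987)) = 4966432/(-489991 + 2*(-1987)/(-183)) = 4966432/(-489991 + 2*(-1987)*(-1/183)) = 4966432/(-489991 + 3974/183) = 4966432/(-89664379/183) = 4966432*(-183/89664379) = -908857056/89664379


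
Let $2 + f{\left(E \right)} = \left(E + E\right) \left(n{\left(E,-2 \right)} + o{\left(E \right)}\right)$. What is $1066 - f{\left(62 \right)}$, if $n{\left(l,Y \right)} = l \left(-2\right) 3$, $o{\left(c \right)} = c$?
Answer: $39508$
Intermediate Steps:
$n{\left(l,Y \right)} = - 6 l$ ($n{\left(l,Y \right)} = - 2 l 3 = - 6 l$)
$f{\left(E \right)} = -2 - 10 E^{2}$ ($f{\left(E \right)} = -2 + \left(E + E\right) \left(- 6 E + E\right) = -2 + 2 E \left(- 5 E\right) = -2 - 10 E^{2}$)
$1066 - f{\left(62 \right)} = 1066 - \left(-2 - 10 \cdot 62^{2}\right) = 1066 - \left(-2 - 38440\right) = 1066 - -38442 = 1066 + 38442 = 39508$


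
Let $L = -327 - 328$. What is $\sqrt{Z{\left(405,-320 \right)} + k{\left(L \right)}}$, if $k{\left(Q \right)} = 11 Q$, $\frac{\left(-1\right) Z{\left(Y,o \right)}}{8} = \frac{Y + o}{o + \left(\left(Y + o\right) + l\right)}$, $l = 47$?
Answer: $\frac{i \sqrt{15907855}}{47} \approx 84.861 i$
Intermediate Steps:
$Z{\left(Y,o \right)} = - \frac{8 \left(Y + o\right)}{47 + Y + 2 o}$ ($Z{\left(Y,o \right)} = - 8 \frac{Y + o}{o + \left(\left(Y + o\right) + 47\right)} = - 8 \frac{Y + o}{o + \left(47 + Y + o\right)} = - 8 \frac{Y + o}{47 + Y + 2 o} = - \frac{8 \left(Y + o\right)}{47 + Y + 2 o}$)
$L = -655$
$\sqrt{Z{\left(405,-320 \right)} + k{\left(L \right)}} = \sqrt{\frac{8 \left(\left(-1\right) 405 - -320\right)}{47 + 405 + 2 \left(-320\right)} + 11 \left(-655\right)} = \sqrt{\frac{8 \left(-405 + 320\right)}{47 + 405 - 640} - 7205} = \sqrt{8 \frac{1}{-188} \left(-85\right) - 7205} = \sqrt{8 \left(- \frac{1}{188}\right) \left(-85\right) - 7205} = \sqrt{\frac{170}{47} - 7205} = \sqrt{- \frac{338465}{47}} = \frac{i \sqrt{15907855}}{47}$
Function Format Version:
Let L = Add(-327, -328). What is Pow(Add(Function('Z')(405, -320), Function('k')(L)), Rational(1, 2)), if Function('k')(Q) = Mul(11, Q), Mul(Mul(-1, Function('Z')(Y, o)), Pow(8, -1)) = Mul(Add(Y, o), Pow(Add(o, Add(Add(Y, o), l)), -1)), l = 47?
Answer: Mul(Rational(1, 47), I, Pow(15907855, Rational(1, 2))) ≈ Mul(84.861, I)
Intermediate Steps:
Function('Z')(Y, o) = Mul(-8, Pow(Add(47, Y, Mul(2, o)), -1), Add(Y, o)) (Function('Z')(Y, o) = Mul(-8, Mul(Add(Y, o), Pow(Add(o, Add(Add(Y, o), 47)), -1))) = Mul(-8, Mul(Add(Y, o), Pow(Add(o, Add(47, Y, o)), -1))) = Mul(-8, Mul(Add(Y, o), Pow(Add(47, Y, Mul(2, o)), -1))) = Mul(-8, Mul(Pow(Add(47, Y, Mul(2, o)), -1), Add(Y, o))) = Mul(-8, Pow(Add(47, Y, Mul(2, o)), -1), Add(Y, o)))
L = -655
Pow(Add(Function('Z')(405, -320), Function('k')(L)), Rational(1, 2)) = Pow(Add(Mul(8, Pow(Add(47, 405, Mul(2, -320)), -1), Add(Mul(-1, 405), Mul(-1, -320))), Mul(11, -655)), Rational(1, 2)) = Pow(Add(Mul(8, Pow(Add(47, 405, -640), -1), Add(-405, 320)), -7205), Rational(1, 2)) = Pow(Add(Mul(8, Pow(-188, -1), -85), -7205), Rational(1, 2)) = Pow(Add(Mul(8, Rational(-1, 188), -85), -7205), Rational(1, 2)) = Pow(Add(Rational(170, 47), -7205), Rational(1, 2)) = Pow(Rational(-338465, 47), Rational(1, 2)) = Mul(Rational(1, 47), I, Pow(15907855, Rational(1, 2)))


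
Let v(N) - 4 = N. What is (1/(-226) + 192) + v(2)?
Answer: 44747/226 ≈ 198.00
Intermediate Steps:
v(N) = 4 + N
(1/(-226) + 192) + v(2) = (1/(-226) + 192) + (4 + 2) = (-1/226 + 192) + 6 = 43391/226 + 6 = 44747/226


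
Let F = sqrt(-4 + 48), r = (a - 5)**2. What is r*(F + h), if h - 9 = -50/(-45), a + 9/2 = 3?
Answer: 15379/36 + 169*sqrt(11)/2 ≈ 707.45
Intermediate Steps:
a = -3/2 (a = -9/2 + 3 = -3/2 ≈ -1.5000)
h = 91/9 (h = 9 - 50/(-45) = 9 - 50*(-1/45) = 9 + 10/9 = 91/9 ≈ 10.111)
r = 169/4 (r = (-3/2 - 5)**2 = (-13/2)**2 = 169/4 ≈ 42.250)
F = 2*sqrt(11) (F = sqrt(44) = 2*sqrt(11) ≈ 6.6332)
r*(F + h) = 169*(2*sqrt(11) + 91/9)/4 = 169*(91/9 + 2*sqrt(11))/4 = 15379/36 + 169*sqrt(11)/2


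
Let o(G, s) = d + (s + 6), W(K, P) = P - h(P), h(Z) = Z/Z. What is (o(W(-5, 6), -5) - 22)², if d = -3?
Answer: 576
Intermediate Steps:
h(Z) = 1
W(K, P) = -1 + P (W(K, P) = P - 1*1 = P - 1 = -1 + P)
o(G, s) = 3 + s (o(G, s) = -3 + (s + 6) = -3 + (6 + s) = 3 + s)
(o(W(-5, 6), -5) - 22)² = ((3 - 5) - 22)² = (-2 - 22)² = (-24)² = 576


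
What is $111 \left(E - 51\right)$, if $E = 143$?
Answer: $10212$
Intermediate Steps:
$111 \left(E - 51\right) = 111 \left(143 - 51\right) = 111 \cdot 92 = 10212$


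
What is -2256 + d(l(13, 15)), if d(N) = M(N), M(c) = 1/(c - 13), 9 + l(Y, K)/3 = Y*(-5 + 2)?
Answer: -354193/157 ≈ -2256.0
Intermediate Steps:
l(Y, K) = -27 - 9*Y (l(Y, K) = -27 + 3*(Y*(-5 + 2)) = -27 + 3*(Y*(-3)) = -27 + 3*(-3*Y) = -27 - 9*Y)
M(c) = 1/(-13 + c)
d(N) = 1/(-13 + N)
-2256 + d(l(13, 15)) = -2256 + 1/(-13 + (-27 - 9*13)) = -2256 + 1/(-13 + (-27 - 117)) = -2256 + 1/(-13 - 144) = -2256 + 1/(-157) = -2256 - 1/157 = -354193/157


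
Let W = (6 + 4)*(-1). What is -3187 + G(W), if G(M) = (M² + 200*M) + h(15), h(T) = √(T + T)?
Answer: -5087 + √30 ≈ -5081.5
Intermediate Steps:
h(T) = √2*√T (h(T) = √(2*T) = √2*√T)
W = -10 (W = 10*(-1) = -10)
G(M) = √30 + M² + 200*M (G(M) = (M² + 200*M) + √2*√15 = (M² + 200*M) + √30 = √30 + M² + 200*M)
-3187 + G(W) = -3187 + (√30 + (-10)² + 200*(-10)) = -3187 + (√30 + 100 - 2000) = -3187 + (-1900 + √30) = -5087 + √30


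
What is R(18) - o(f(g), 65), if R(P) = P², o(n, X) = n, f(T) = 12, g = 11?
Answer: 312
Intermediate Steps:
R(18) - o(f(g), 65) = 18² - 1*12 = 324 - 12 = 312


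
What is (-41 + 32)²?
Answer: 81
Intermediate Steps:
(-41 + 32)² = (-9)² = 81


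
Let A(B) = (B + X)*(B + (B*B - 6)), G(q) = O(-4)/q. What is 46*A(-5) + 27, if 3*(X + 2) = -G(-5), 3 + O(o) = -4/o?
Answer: -68503/15 ≈ -4566.9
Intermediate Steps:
O(o) = -3 - 4/o
G(q) = -2/q (G(q) = (-3 - 4/(-4))/q = (-3 - 4*(-¼))/q = (-3 + 1)/q = -2/q)
X = -32/15 (X = -2 + (-(-2)/(-5))/3 = -2 + (-(-2)*(-1)/5)/3 = -2 + (-1*⅖)/3 = -2 + (⅓)*(-⅖) = -2 - 2/15 = -32/15 ≈ -2.1333)
A(B) = (-32/15 + B)*(-6 + B + B²) (A(B) = (B - 32/15)*(B + (B*B - 6)) = (-32/15 + B)*(B + (B² - 6)) = (-32/15 + B)*(B + (-6 + B²)) = (-32/15 + B)*(-6 + B + B²))
46*A(-5) + 27 = 46*(64/5 + (-5)³ - 122/15*(-5) - 17/15*(-5)²) + 27 = 46*(64/5 - 125 + 122/3 - 17/15*25) + 27 = 46*(64/5 - 125 + 122/3 - 85/3) + 27 = 46*(-1498/15) + 27 = -68908/15 + 27 = -68503/15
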